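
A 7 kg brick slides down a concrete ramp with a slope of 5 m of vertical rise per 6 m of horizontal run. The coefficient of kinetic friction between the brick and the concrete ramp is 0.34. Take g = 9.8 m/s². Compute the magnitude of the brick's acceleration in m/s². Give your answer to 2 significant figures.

3.7 m/s²

Resolving the weight along the incline: the component pulling the brick down the slope is mg sin 39.81° = 7 × 9.8 × 0.6402 = 43.918 N, and the normal force is N = mg cos 39.81° = 7 × 9.8 × 0.7682 = 52.699 N.
Kinetic friction acts up the slope with magnitude f = μN = 0.34 × 52.699 = 17.918 N.
Net force along the incline is 43.918 − 17.918 = 26.000 N, so a = 26.000 / 7 = 3.7143 m/s².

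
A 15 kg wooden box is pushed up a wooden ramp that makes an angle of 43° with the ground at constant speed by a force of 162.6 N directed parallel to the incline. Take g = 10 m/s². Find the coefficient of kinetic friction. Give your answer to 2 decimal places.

0.55

At constant speed ΣF = 0 along the incline. The applied 162.6 N acts up the slope; the weight component mg sin 43° = 102.300 N and kinetic friction μN both act down the slope.
So 162.6 = 102.300 + μ × 109.703, giving μ = (162.6 − 102.300) / 109.703 = 0.5497.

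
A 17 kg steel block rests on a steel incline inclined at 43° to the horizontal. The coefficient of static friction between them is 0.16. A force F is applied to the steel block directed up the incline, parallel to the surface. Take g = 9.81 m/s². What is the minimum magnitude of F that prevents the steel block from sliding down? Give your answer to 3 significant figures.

94.2 N

The normal force is N = mg cos 43° = 121.968 N. With F at its minimum the steel block is on the verge of sliding down, so static friction is at its maximum μ_s N = 0.16 × 121.968 = 19.515 N and acts up the slope.
Equilibrium along the incline: F + μ_s N = mg sin 43°, so F = 113.737 − 19.515 = 94.222 N.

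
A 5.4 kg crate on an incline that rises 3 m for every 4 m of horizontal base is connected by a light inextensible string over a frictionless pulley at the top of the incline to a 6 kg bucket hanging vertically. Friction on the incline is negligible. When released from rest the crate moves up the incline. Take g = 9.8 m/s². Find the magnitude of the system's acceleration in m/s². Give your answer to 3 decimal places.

For the crate on the incline: the weight component along the slope is m₁g sin 36.87° = 5.4 × 9.8 × 0.6000 = 31.752 N and the normal force is N = m₁g cos 36.87° = 42.336 N.
Newton's second law for the crate (up-slope positive): T − 31.752 = 5.4 a. For the hanging bucket (downward positive): 6 × 9.8 − T = 6 a.
Adding the two equations eliminates T: 27.048 = 11.4 a, so a = 2.3726 m/s².

2.373 m/s²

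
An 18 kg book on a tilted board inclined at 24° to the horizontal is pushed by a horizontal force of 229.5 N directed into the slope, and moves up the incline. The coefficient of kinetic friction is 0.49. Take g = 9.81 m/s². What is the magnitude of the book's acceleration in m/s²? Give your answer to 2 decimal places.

The horizontal push has components F cos 24° = 229.5 × 0.9135 = 209.648 N up the incline and F sin 24° = 229.5 × 0.4067 = 93.338 N pressing into the surface.
The normal force is therefore N = mg cos 24° + F sin 24° = 161.306 + 93.338 = 254.644 N, and kinetic friction down the slope is μN = 0.49 × 254.644 = 124.776 N.
Along the incline: F cos 24° − mg sin 24° − μN = ma, so 209.648 − 71.815 − 124.776 = 18 a, giving a = 0.7254 m/s².

0.73 m/s²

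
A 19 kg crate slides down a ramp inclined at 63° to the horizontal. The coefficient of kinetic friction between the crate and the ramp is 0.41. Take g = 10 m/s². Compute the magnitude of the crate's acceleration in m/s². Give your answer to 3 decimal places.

Resolving the weight along the incline: the component pulling the crate down the slope is mg sin 63° = 19 × 10 × 0.8910 = 169.290 N, and the normal force is N = mg cos 63° = 19 × 10 × 0.4540 = 86.260 N.
Kinetic friction acts up the slope with magnitude f = μN = 0.41 × 86.260 = 35.367 N.
Net force along the incline is 169.290 − 35.367 = 133.923 N, so a = 133.923 / 19 = 7.0486 m/s².

7.049 m/s²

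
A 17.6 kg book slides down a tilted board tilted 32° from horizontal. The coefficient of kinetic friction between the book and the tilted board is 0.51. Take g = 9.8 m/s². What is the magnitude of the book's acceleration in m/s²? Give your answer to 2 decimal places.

Resolving the weight along the incline: the component pulling the book down the slope is mg sin 32° = 17.6 × 9.8 × 0.5299 = 91.397 N, and the normal force is N = mg cos 32° = 17.6 × 9.8 × 0.8480 = 146.263 N.
Kinetic friction acts up the slope with magnitude f = μN = 0.51 × 146.263 = 74.594 N.
Net force along the incline is 91.397 − 74.594 = 16.803 N, so a = 16.803 / 17.6 = 0.9547 m/s².

0.95 m/s²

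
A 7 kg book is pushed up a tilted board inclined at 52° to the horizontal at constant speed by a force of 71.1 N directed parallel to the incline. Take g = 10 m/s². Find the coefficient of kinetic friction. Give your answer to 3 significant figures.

At constant speed ΣF = 0 along the incline. The applied 71.1 N acts up the slope; the weight component mg sin 52° = 55.161 N and kinetic friction μN both act down the slope.
So 71.1 = 55.161 + μ × 43.096, giving μ = (71.1 − 55.161) / 43.096 = 0.3698.

0.370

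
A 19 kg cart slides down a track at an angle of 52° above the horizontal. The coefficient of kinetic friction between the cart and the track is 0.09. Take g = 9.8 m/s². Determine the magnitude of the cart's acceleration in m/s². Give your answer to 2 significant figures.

Resolving the weight along the incline: the component pulling the cart down the slope is mg sin 52° = 19 × 9.8 × 0.7880 = 146.726 N, and the normal force is N = mg cos 52° = 19 × 9.8 × 0.6157 = 114.643 N.
Kinetic friction acts up the slope with magnitude f = μN = 0.09 × 114.643 = 10.318 N.
Net force along the incline is 146.726 − 10.318 = 136.408 N, so a = 136.408 / 19 = 7.1794 m/s².

7.2 m/s²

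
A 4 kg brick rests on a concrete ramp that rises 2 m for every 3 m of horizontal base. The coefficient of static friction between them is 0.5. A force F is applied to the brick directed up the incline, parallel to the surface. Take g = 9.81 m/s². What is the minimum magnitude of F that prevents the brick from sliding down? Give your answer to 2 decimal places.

The normal force is N = mg cos 33.69° = 32.650 N. With F at its minimum the brick is on the verge of sliding down, so static friction is at its maximum μ_s N = 0.5 × 32.650 = 16.325 N and acts up the slope.
Equilibrium along the incline: F + μ_s N = mg sin 33.69°, so F = 21.766 − 16.325 = 5.441 N.

5.44 N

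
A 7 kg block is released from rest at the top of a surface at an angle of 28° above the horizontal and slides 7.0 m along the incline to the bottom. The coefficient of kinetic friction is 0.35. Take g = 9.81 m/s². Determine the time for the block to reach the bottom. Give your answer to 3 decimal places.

The weight component along the incline is mg sin 28° = 32.239 N and the normal force is N = mg cos 28° = 60.632 N.
Friction up the slope is f = μN = 0.35 × 60.632 = 21.221 N, so the net downslope force is 32.239 − 21.221 = 11.018 N and a = 11.018 / 7 = 1.5740 m/s².
Starting from rest, L = ½at², so t = √(2L/a) = √(2 × 7.0 / 1.5740) = 2.9824 s.

2.982 s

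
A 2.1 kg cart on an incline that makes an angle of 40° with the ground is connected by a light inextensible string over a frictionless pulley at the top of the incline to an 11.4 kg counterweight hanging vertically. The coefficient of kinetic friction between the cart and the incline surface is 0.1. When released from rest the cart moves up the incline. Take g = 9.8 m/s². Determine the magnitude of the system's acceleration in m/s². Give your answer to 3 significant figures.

For the cart on the incline: the weight component along the slope is m₁g sin 40° = 2.1 × 9.8 × 0.6428 = 13.229 N and the normal force is N = m₁g cos 40° = 15.765 N.
Kinetic friction opposes the cart's motion up the incline: f = μN = 0.1 × 15.765 = 1.577 N acting down the slope.
Newton's second law for the cart (up-slope positive): T − 13.229 − 1.577 = 2.1 a. For the hanging counterweight (downward positive): 11.4 × 9.8 − T = 11.4 a.
Adding the two equations eliminates T: 96.914 = 13.5 a, so a = 7.1788 m/s².

7.18 m/s²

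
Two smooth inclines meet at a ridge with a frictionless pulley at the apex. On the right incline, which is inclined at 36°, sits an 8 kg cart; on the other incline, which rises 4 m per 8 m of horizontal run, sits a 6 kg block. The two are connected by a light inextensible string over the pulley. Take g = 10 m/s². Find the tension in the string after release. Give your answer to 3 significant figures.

35.5 N

Resolve each weight along its own incline: the 8 kg mass has component 8 × 10 × sin 36° = 47.023 N down its slope, and the 6 kg mass has 6 × 10 × sin 26.57° = 26.833 N down its slope.
The 8 kg side's 47.023 N exceeds the other side's 26.833 N, so that mass slides down and the 6 kg mass slides up. Taking that direction as positive, Newton's second law for the whole system gives 47.023 − 26.833 = (8 + 6) a, so a = 20.190 / 14 = 1.4421 m/s².
For the 6 kg mass (up-slope positive): T − 26.833 = 6 × 1.4421, so T = 35.486 N.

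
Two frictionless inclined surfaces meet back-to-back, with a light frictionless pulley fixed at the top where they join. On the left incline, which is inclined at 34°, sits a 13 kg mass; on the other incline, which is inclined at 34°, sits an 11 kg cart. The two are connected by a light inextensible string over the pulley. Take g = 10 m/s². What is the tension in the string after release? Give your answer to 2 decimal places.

66.64 N

Resolve each weight along its own incline: the 13 kg mass has component 13 × 10 × sin 34° = 72.695 N down its slope, and the 11 kg mass has 11 × 10 × sin 34° = 61.511 N down its slope.
The 13 kg side's 72.695 N exceeds the other side's 61.511 N, so that mass slides down and the 11 kg mass slides up. Taking that direction as positive, Newton's second law for the whole system gives 72.695 − 61.511 = (13 + 11) a, so a = 11.184 / 24 = 0.4660 m/s².
For the 11 kg mass (up-slope positive): T − 61.511 = 11 × 0.4660, so T = 66.637 N.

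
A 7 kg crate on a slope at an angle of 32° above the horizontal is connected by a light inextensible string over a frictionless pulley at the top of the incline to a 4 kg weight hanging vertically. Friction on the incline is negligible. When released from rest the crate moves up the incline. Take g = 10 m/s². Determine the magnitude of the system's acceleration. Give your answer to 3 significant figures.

0.264 m/s²

For the crate on the incline: the weight component along the slope is m₁g sin 32° = 7 × 10 × 0.5299 = 37.093 N and the normal force is N = m₁g cos 32° = 59.363 N.
Newton's second law for the crate (up-slope positive): T − 37.093 = 7 a. For the hanging weight (downward positive): 4 × 10 − T = 4 a.
Adding the two equations eliminates T: 2.907 = 11 a, so a = 0.2643 m/s².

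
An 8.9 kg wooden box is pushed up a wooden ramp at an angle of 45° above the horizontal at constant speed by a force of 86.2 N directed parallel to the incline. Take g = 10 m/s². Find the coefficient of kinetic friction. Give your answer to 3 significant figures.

At constant speed ΣF = 0 along the incline. The applied 86.2 N acts up the slope; the weight component mg sin 45° = 62.933 N and kinetic friction μN both act down the slope.
So 86.2 = 62.933 + μ × 62.933, giving μ = (86.2 − 62.933) / 62.933 = 0.3697.

0.370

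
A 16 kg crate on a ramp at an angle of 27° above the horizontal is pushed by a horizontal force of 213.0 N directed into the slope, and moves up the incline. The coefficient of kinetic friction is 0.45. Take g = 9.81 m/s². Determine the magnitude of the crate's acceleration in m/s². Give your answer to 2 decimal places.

The horizontal push has components F cos 27° = 213.0 × 0.8910 = 189.783 N up the incline and F sin 27° = 213.0 × 0.4540 = 96.702 N pressing into the surface.
The normal force is therefore N = mg cos 27° + F sin 27° = 139.851 + 96.702 = 236.553 N, and kinetic friction down the slope is μN = 0.45 × 236.553 = 106.449 N.
Along the incline: F cos 27° − mg sin 27° − μN = ma, so 189.783 − 71.260 − 106.449 = 16 a, giving a = 0.7546 m/s².

0.75 m/s²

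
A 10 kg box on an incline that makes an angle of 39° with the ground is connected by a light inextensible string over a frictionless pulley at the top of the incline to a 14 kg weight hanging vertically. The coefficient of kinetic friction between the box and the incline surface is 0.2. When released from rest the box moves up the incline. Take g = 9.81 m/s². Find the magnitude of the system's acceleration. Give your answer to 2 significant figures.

For the box on the incline: the weight component along the slope is m₁g sin 39° = 10 × 9.81 × 0.6293 = 61.734 N and the normal force is N = m₁g cos 39° = 76.238 N.
Kinetic friction opposes the box's motion up the incline: f = μN = 0.2 × 76.238 = 15.248 N acting down the slope.
Newton's second law for the box (up-slope positive): T − 61.734 − 15.248 = 10 a. For the hanging weight (downward positive): 14 × 9.81 − T = 14 a.
Adding the two equations eliminates T: 60.358 = 24 a, so a = 2.5149 m/s².

2.5 m/s²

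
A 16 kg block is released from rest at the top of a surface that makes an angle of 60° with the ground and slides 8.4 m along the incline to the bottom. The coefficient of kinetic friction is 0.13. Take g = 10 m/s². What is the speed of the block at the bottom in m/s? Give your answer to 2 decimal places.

11.60 m/s

The weight component along the incline is mg sin 60° = 138.564 N and the normal force is N = mg cos 60° = 80.000 N.
Friction up the slope is f = μN = 0.13 × 80.000 = 10.400 N, so the net downslope force is 138.564 − 10.400 = 128.164 N and a = 128.164 / 16 = 8.0102 m/s².
Starting from rest over a distance of 8.4 m, v² = 2aL = 2 × 8.0102 × 8.4 = 134.5714, so v = 11.6005 m/s.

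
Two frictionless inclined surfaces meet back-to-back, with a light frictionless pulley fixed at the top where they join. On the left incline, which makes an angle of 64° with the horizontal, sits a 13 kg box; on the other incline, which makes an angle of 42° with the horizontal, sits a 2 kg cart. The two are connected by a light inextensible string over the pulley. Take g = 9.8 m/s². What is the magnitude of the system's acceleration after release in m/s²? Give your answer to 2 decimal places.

6.76 m/s²

Resolve each weight along its own incline: the 13 kg mass has component 13 × 9.8 × sin 64° = 114.506 N down its slope, and the 2 kg mass has 2 × 9.8 × sin 42° = 13.115 N down its slope.
The 13 kg side's 114.506 N exceeds the other side's 13.115 N, so that mass slides down and the 2 kg mass slides up. Taking that direction as positive, Newton's second law for the whole system gives 114.506 − 13.115 = (13 + 2) a, so a = 101.391 / 15 = 6.7594 m/s².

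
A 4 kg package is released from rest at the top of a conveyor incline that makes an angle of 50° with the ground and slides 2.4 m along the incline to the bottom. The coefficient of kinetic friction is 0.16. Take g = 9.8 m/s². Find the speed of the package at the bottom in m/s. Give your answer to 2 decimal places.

The weight component along the incline is mg sin 50° = 30.029 N and the normal force is N = mg cos 50° = 25.197 N.
Friction up the slope is f = μN = 0.16 × 25.197 = 4.032 N, so the net downslope force is 30.029 − 4.032 = 25.997 N and a = 25.997 / 4 = 6.4992 m/s².
Starting from rest over a distance of 2.4 m, v² = 2aL = 2 × 6.4992 × 2.4 = 31.1962, so v = 5.5854 m/s.

5.59 m/s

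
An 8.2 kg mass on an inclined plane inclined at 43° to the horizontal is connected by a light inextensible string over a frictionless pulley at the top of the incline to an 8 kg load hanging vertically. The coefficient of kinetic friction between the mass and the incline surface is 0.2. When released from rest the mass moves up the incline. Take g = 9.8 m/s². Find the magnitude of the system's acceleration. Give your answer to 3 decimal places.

0.731 m/s²

For the mass on the incline: the weight component along the slope is m₁g sin 43° = 8.2 × 9.8 × 0.6820 = 54.806 N and the normal force is N = m₁g cos 43° = 58.772 N.
Kinetic friction opposes the mass's motion up the incline: f = μN = 0.2 × 58.772 = 11.754 N acting down the slope.
Newton's second law for the mass (up-slope positive): T − 54.806 − 11.754 = 8.2 a. For the hanging load (downward positive): 8 × 9.8 − T = 8 a.
Adding the two equations eliminates T: 11.840 = 16.2 a, so a = 0.7309 m/s².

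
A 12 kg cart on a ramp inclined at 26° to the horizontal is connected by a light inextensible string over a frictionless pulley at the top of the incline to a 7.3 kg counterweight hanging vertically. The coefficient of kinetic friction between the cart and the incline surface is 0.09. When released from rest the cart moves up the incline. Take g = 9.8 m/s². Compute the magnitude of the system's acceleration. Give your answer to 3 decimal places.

0.543 m/s²

For the cart on the incline: the weight component along the slope is m₁g sin 26° = 12 × 9.8 × 0.4384 = 51.556 N and the normal force is N = m₁g cos 26° = 105.698 N.
Kinetic friction opposes the cart's motion up the incline: f = μN = 0.09 × 105.698 = 9.513 N acting down the slope.
Newton's second law for the cart (up-slope positive): T − 51.556 − 9.513 = 12 a. For the hanging counterweight (downward positive): 7.3 × 9.8 − T = 7.3 a.
Adding the two equations eliminates T: 10.471 = 19.3 a, so a = 0.5425 m/s².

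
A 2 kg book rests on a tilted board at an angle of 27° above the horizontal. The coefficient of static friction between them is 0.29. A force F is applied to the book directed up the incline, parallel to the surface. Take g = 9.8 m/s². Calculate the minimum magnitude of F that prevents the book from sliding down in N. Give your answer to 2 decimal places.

3.83 N

The normal force is N = mg cos 27° = 17.464 N. With F at its minimum the book is on the verge of sliding down, so static friction is at its maximum μ_s N = 0.29 × 17.464 = 5.065 N and acts up the slope.
Equilibrium along the incline: F + μ_s N = mg sin 27°, so F = 8.898 − 5.065 = 3.833 N.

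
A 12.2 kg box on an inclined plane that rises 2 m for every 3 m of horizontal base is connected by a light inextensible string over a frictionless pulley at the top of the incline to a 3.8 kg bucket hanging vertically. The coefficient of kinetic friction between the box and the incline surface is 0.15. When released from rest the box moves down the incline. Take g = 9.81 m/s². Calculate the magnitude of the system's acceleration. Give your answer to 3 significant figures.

For the box on the incline: the weight component along the slope is m₁g sin 33.69° = 12.2 × 9.81 × 0.5547 = 66.388 N and the normal force is N = m₁g cos 33.69° = 99.581 N.
Kinetic friction opposes the box's motion down the incline: f = μN = 0.15 × 99.581 = 14.937 N acting up the slope.
Newton's second law for the box (down-slope positive): 66.388 − 14.937 − T = 12.2 a. For the hanging bucket (upward positive): T − 3.8 × 9.81 = 3.8 a.
Adding the two equations eliminates T: 14.173 = 16 a, so a = 0.8858 m/s².

0.886 m/s²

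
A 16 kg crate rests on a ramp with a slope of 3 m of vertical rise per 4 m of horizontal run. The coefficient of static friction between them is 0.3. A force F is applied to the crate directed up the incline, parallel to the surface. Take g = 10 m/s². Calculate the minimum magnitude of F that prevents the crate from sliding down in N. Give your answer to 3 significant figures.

The normal force is N = mg cos 36.87° = 128.000 N. With F at its minimum the crate is on the verge of sliding down, so static friction is at its maximum μ_s N = 0.3 × 128.000 = 38.400 N and acts up the slope.
Equilibrium along the incline: F + μ_s N = mg sin 36.87°, so F = 96.000 − 38.400 = 57.600 N.

57.6 N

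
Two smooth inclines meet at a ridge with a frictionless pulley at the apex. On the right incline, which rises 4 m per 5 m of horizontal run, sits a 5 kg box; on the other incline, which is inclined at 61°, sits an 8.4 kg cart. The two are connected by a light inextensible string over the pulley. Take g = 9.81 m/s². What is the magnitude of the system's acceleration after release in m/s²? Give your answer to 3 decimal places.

Resolve each weight along its own incline: the 5 kg mass has component 5 × 9.81 × sin 38.66° = 30.641 N down its slope, and the 8.4 kg mass has 8.4 × 9.81 × sin 61° = 72.072 N down its slope.
The 8.4 kg side's 72.072 N exceeds the other side's 30.641 N, so that mass slides down and the 5 kg mass slides up. Taking that direction as positive, Newton's second law for the whole system gives 72.072 − 30.641 = (5 + 8.4) a, so a = 41.431 / 13.4 = 3.0919 m/s².

3.092 m/s²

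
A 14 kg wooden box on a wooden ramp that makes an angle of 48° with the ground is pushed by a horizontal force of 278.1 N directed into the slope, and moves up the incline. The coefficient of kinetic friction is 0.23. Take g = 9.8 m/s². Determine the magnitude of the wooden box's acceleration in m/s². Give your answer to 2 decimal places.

The horizontal push has components F cos 48° = 278.1 × 0.6691 = 186.077 N up the incline and F sin 48° = 278.1 × 0.7431 = 206.656 N pressing into the surface.
The normal force is therefore N = mg cos 48° + F sin 48° = 91.801 + 206.656 = 298.457 N, and kinetic friction down the slope is μN = 0.23 × 298.457 = 68.645 N.
Along the incline: F cos 48° − mg sin 48° − μN = ma, so 186.077 − 101.953 − 68.645 = 14 a, giving a = 1.1056 m/s².

1.11 m/s²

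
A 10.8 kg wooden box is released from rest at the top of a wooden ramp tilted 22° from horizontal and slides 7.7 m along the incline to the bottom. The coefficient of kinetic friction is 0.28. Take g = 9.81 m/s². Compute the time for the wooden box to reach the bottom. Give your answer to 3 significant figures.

3.69 s

The weight component along the incline is mg sin 22° = 39.689 N and the normal force is N = mg cos 22° = 98.233 N.
Friction up the slope is f = μN = 0.28 × 98.233 = 27.505 N, so the net downslope force is 39.689 − 27.505 = 12.184 N and a = 12.184 / 10.8 = 1.1281 m/s².
Starting from rest, L = ½at², so t = √(2L/a) = √(2 × 7.7 / 1.1281) = 3.6948 s.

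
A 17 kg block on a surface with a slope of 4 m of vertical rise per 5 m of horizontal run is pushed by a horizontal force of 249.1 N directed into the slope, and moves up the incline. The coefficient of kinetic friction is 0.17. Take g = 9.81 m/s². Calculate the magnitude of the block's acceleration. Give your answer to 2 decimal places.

2.46 m/s²

The horizontal push has components F cos 38.66° = 249.1 × 0.7809 = 194.522 N up the incline and F sin 38.66° = 249.1 × 0.6247 = 155.613 N pressing into the surface.
The normal force is therefore N = mg cos 38.66° + F sin 38.66° = 130.231 + 155.613 = 285.844 N, and kinetic friction down the slope is μN = 0.17 × 285.844 = 48.593 N.
Along the incline: F cos 38.66° − mg sin 38.66° − μN = ma, so 194.522 − 104.181 − 48.593 = 17 a, giving a = 2.4558 m/s².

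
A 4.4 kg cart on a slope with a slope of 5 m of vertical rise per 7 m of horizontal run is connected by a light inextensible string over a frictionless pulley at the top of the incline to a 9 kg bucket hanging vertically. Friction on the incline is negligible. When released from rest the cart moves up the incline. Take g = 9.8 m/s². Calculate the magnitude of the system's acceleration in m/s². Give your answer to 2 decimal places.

4.71 m/s²

For the cart on the incline: the weight component along the slope is m₁g sin 35.54° = 4.4 × 9.8 × 0.5812 = 25.061 N and the normal force is N = m₁g cos 35.54° = 35.088 N.
Newton's second law for the cart (up-slope positive): T − 25.061 = 4.4 a. For the hanging bucket (downward positive): 9 × 9.8 − T = 9 a.
Adding the two equations eliminates T: 63.139 = 13.4 a, so a = 4.7119 m/s².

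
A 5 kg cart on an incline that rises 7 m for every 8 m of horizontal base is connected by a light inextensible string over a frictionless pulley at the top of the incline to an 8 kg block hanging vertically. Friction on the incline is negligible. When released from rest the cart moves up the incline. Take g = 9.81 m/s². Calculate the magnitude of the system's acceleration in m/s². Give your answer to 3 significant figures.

For the cart on the incline: the weight component along the slope is m₁g sin 41.19° = 5 × 9.81 × 0.6585 = 32.299 N and the normal force is N = m₁g cos 41.19° = 36.914 N.
Newton's second law for the cart (up-slope positive): T − 32.299 = 5 a. For the hanging block (downward positive): 8 × 9.81 − T = 8 a.
Adding the two equations eliminates T: 46.181 = 13 a, so a = 3.5524 m/s².

3.55 m/s²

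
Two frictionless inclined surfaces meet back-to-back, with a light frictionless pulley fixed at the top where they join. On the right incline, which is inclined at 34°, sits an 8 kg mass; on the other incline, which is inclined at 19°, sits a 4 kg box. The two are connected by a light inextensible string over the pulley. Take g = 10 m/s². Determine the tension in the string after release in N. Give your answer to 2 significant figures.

Resolve each weight along its own incline: the 8 kg mass has component 8 × 10 × sin 34° = 44.735 N down its slope, and the 4 kg mass has 4 × 10 × sin 19° = 13.023 N down its slope.
The 8 kg side's 44.735 N exceeds the other side's 13.023 N, so that mass slides down and the 4 kg mass slides up. Taking that direction as positive, Newton's second law for the whole system gives 44.735 − 13.023 = (8 + 4) a, so a = 31.712 / 12 = 2.6427 m/s².
For the 4 kg mass (up-slope positive): T − 13.023 = 4 × 2.6427, so T = 23.594 N.

24 N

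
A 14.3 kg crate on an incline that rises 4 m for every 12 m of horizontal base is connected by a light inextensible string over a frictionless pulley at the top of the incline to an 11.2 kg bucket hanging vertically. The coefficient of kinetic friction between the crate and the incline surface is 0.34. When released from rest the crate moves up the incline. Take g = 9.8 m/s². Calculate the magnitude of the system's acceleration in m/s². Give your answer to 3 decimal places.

For the crate on the incline: the weight component along the slope is m₁g sin 18.43° = 14.3 × 9.8 × 0.3162 = 44.312 N and the normal force is N = m₁g cos 18.43° = 132.948 N.
Kinetic friction opposes the crate's motion up the incline: f = μN = 0.34 × 132.948 = 45.202 N acting down the slope.
Newton's second law for the crate (up-slope positive): T − 44.312 − 45.202 = 14.3 a. For the hanging bucket (downward positive): 11.2 × 9.8 − T = 11.2 a.
Adding the two equations eliminates T: 20.246 = 25.5 a, so a = 0.7940 m/s².

0.794 m/s²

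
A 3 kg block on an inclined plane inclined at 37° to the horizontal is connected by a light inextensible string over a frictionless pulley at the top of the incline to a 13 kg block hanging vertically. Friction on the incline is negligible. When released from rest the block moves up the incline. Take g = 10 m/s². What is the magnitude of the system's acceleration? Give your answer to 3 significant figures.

For the block on the incline: the weight component along the slope is m₁g sin 37° = 3 × 10 × 0.6018 = 18.054 N and the normal force is N = m₁g cos 37° = 23.959 N.
Newton's second law for the block (up-slope positive): T − 18.054 = 3 a. For the hanging block (downward positive): 13 × 10 − T = 13 a.
Adding the two equations eliminates T: 111.946 = 16 a, so a = 6.9966 m/s².

7.00 m/s²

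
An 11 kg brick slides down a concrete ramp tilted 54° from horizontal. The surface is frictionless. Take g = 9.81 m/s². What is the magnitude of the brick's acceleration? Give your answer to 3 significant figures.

7.94 m/s²

Resolving the weight along the incline: the component pulling the brick down the slope is mg sin 54° = 11 × 9.81 × 0.8090 = 87.299 N, and the normal force is N = mg cos 54° = 11 × 9.81 × 0.5878 = 63.429 N.
With no friction the net force along the incline is 87.299 N, so a = g sin 54° = 87.299 / 11 = 7.9363 m/s².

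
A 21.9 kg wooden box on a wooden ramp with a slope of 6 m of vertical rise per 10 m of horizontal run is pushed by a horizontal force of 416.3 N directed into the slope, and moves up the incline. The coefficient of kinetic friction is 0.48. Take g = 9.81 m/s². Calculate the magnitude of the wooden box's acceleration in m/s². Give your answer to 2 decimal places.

The horizontal push has components F cos 30.96° = 416.3 × 0.8575 = 356.977 N up the incline and F sin 30.96° = 416.3 × 0.5145 = 214.186 N pressing into the surface.
The normal force is therefore N = mg cos 30.96° + F sin 30.96° = 184.224 + 214.186 = 398.410 N, and kinetic friction down the slope is μN = 0.48 × 398.410 = 191.237 N.
Along the incline: F cos 30.96° − mg sin 30.96° − μN = ma, so 356.977 − 110.535 − 191.237 = 21.9 a, giving a = 2.5208 m/s².

2.52 m/s²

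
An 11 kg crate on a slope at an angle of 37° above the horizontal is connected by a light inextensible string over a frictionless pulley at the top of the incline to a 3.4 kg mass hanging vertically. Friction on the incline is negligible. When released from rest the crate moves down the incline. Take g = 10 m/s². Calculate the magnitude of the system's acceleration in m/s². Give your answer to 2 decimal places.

2.24 m/s²

For the crate on the incline: the weight component along the slope is m₁g sin 37° = 11 × 10 × 0.6018 = 66.198 N and the normal force is N = m₁g cos 37° = 87.850 N.
Newton's second law for the crate (down-slope positive): 66.198 − T = 11 a. For the hanging mass (upward positive): T − 3.4 × 10 = 3.4 a.
Adding the two equations eliminates T: 32.198 = 14.4 a, so a = 2.2360 m/s².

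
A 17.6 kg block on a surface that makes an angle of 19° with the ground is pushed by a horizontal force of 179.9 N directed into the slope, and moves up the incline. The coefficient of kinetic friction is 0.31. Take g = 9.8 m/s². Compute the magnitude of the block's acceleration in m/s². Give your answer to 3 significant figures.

2.57 m/s²

The horizontal push has components F cos 19° = 179.9 × 0.9455 = 170.095 N up the incline and F sin 19° = 179.9 × 0.3256 = 58.575 N pressing into the surface.
The normal force is therefore N = mg cos 19° + F sin 19° = 163.080 + 58.575 = 221.655 N, and kinetic friction down the slope is μN = 0.31 × 221.655 = 68.713 N.
Along the incline: F cos 19° − mg sin 19° − μN = ma, so 170.095 − 56.159 − 68.713 = 17.6 a, giving a = 2.5695 m/s².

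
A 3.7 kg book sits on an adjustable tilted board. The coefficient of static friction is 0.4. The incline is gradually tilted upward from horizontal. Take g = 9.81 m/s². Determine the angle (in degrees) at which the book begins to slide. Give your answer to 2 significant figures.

At the threshold of sliding, static friction is at its maximum μ_s N and exactly balances the weight component along the incline: mg sin θ = μ_s mg cos θ.
Hence tan θ = μ_s = 0.4, so θ = arctan(0.4) = 21.8014°.

22°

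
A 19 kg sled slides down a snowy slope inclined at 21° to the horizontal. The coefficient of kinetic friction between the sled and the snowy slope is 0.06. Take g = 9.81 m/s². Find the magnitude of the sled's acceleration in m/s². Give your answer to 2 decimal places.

Resolving the weight along the incline: the component pulling the sled down the slope is mg sin 21° = 19 × 9.81 × 0.3584 = 66.802 N, and the normal force is N = mg cos 21° = 19 × 9.81 × 0.9336 = 174.014 N.
Kinetic friction acts up the slope with magnitude f = μN = 0.06 × 174.014 = 10.441 N.
Net force along the incline is 66.802 − 10.441 = 56.361 N, so a = 56.361 / 19 = 2.9664 m/s².

2.97 m/s²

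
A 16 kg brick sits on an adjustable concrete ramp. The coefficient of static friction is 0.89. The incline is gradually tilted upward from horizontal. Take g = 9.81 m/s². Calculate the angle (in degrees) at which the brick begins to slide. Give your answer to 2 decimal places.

41.67°

At the threshold of sliding, static friction is at its maximum μ_s N and exactly balances the weight component along the incline: mg sin θ = μ_s mg cos θ.
Hence tan θ = μ_s = 0.89, so θ = arctan(0.89) = 41.6691°.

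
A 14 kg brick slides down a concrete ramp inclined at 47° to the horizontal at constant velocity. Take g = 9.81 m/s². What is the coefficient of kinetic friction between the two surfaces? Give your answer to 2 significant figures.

At constant velocity the net force along the incline is zero: mg sin 47° = μ mg cos 47°.
So μ = tan 47° = 0.7314 / 0.6820 = 1.0724.

1.1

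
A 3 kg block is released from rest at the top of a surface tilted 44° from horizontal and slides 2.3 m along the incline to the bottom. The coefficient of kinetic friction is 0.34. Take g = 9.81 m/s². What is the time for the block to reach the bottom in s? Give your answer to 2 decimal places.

The weight component along the incline is mg sin 44° = 20.444 N and the normal force is N = mg cos 44° = 21.170 N.
Friction up the slope is f = μN = 0.34 × 21.170 = 7.198 N, so the net downslope force is 20.444 − 7.198 = 13.246 N and a = 13.246 / 3 = 4.4153 m/s².
Starting from rest, L = ½at², so t = √(2L/a) = √(2 × 2.3 / 4.4153) = 1.0207 s.

1.02 s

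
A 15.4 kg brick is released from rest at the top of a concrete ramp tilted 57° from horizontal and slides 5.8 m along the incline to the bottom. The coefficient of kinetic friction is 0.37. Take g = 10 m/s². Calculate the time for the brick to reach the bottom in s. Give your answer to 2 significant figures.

1.3 s

The weight component along the incline is mg sin 57° = 129.155 N and the normal force is N = mg cos 57° = 83.874 N.
Friction up the slope is f = μN = 0.37 × 83.874 = 31.033 N, so the net downslope force is 129.155 − 31.033 = 98.122 N and a = 98.122 / 15.4 = 6.3716 m/s².
Starting from rest, L = ½at², so t = √(2L/a) = √(2 × 5.8 / 6.3716) = 1.3493 s.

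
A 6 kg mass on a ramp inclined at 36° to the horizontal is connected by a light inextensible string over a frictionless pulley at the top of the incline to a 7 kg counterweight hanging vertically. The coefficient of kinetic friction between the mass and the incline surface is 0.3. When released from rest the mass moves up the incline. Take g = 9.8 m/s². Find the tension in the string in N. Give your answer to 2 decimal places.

57.96 N

For the mass on the incline: the weight component along the slope is m₁g sin 36° = 6 × 9.8 × 0.5878 = 34.563 N and the normal force is N = m₁g cos 36° = 47.570 N.
Kinetic friction opposes the mass's motion up the incline: f = μN = 0.3 × 47.570 = 14.271 N acting down the slope.
Newton's second law for the mass (up-slope positive): T − 34.563 − 14.271 = 6 a. For the hanging counterweight (downward positive): 7 × 9.8 − T = 7 a.
Adding the two equations eliminates T: 19.766 = 13 a, so a = 1.5205 m/s².
Then from the hanging counterweight's equation, T = 7 × (9.8 − 1.5205) = 57.957 N.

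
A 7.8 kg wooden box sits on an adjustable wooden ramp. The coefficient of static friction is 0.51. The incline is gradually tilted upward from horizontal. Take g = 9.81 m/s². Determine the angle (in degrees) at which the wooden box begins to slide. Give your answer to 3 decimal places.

27.022°

At the threshold of sliding, static friction is at its maximum μ_s N and exactly balances the weight component along the incline: mg sin θ = μ_s mg cos θ.
Hence tan θ = μ_s = 0.51, so θ = arctan(0.51) = 27.0216°.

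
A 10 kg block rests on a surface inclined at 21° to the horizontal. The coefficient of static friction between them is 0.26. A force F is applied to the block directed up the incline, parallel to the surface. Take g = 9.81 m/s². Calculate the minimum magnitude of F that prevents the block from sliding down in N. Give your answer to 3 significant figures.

11.3 N

The normal force is N = mg cos 21° = 91.584 N. With F at its minimum the block is on the verge of sliding down, so static friction is at its maximum μ_s N = 0.26 × 91.584 = 23.812 N and acts up the slope.
Equilibrium along the incline: F + μ_s N = mg sin 21°, so F = 35.156 − 23.812 = 11.344 N.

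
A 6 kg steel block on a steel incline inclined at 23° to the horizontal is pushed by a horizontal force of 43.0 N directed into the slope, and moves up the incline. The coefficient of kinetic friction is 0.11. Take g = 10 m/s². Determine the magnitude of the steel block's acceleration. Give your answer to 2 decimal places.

The horizontal push has components F cos 23° = 43.0 × 0.9205 = 39.581 N up the incline and F sin 23° = 43.0 × 0.3907 = 16.800 N pressing into the surface.
The normal force is therefore N = mg cos 23° + F sin 23° = 55.230 + 16.800 = 72.030 N, and kinetic friction down the slope is μN = 0.11 × 72.030 = 7.923 N.
Along the incline: F cos 23° − mg sin 23° − μN = ma, so 39.581 − 23.442 − 7.923 = 6 a, giving a = 1.3693 m/s².

1.37 m/s²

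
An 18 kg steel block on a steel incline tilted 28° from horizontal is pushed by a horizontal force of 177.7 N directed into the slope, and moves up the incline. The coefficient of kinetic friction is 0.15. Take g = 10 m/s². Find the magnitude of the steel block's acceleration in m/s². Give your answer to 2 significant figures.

The horizontal push has components F cos 28° = 177.7 × 0.8829 = 156.891 N up the incline and F sin 28° = 177.7 × 0.4695 = 83.430 N pressing into the surface.
The normal force is therefore N = mg cos 28° + F sin 28° = 158.922 + 83.430 = 242.352 N, and kinetic friction down the slope is μN = 0.15 × 242.352 = 36.353 N.
Along the incline: F cos 28° − mg sin 28° − μN = ma, so 156.891 − 84.510 − 36.353 = 18 a, giving a = 2.0016 m/s².

2.0 m/s²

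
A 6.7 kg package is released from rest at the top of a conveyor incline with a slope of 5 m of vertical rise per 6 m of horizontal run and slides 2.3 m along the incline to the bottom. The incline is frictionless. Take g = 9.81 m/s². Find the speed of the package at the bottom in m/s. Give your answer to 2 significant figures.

The weight component along the incline is mg sin 39.81° = 42.077 N and the normal force is N = mg cos 39.81° = 50.493 N.
With no friction, a = g sin 39.81° = 6.2802 m/s².
Starting from rest over a distance of 2.3 m, v² = 2aL = 2 × 6.2802 × 2.3 = 28.8889, so v = 5.3748 m/s.

5.4 m/s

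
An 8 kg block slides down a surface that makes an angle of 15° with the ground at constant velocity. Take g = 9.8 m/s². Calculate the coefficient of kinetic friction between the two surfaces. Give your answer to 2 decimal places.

At constant velocity the net force along the incline is zero: mg sin 15° = μ mg cos 15°.
So μ = tan 15° = 0.2588 / 0.9659 = 0.2679.

0.27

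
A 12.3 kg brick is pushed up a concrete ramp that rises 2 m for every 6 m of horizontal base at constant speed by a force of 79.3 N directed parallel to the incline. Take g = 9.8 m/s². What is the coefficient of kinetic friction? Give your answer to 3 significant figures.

0.360

At constant speed ΣF = 0 along the incline. The applied 79.3 N acts up the slope; the weight component mg sin 18.43° = 38.118 N and kinetic friction μN both act down the slope.
So 79.3 = 38.118 + μ × 114.354, giving μ = (79.3 − 38.118) / 114.354 = 0.3601.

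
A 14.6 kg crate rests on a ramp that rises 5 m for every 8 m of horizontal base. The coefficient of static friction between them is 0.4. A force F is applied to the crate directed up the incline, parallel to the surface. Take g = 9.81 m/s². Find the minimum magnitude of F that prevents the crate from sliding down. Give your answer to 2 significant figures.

27 N

The normal force is N = mg cos 32.01° = 121.455 N. With F at its minimum the crate is on the verge of sliding down, so static friction is at its maximum μ_s N = 0.4 × 121.455 = 48.582 N and acts up the slope.
Equilibrium along the incline: F + μ_s N = mg sin 32.01°, so F = 75.910 − 48.582 = 27.328 N.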